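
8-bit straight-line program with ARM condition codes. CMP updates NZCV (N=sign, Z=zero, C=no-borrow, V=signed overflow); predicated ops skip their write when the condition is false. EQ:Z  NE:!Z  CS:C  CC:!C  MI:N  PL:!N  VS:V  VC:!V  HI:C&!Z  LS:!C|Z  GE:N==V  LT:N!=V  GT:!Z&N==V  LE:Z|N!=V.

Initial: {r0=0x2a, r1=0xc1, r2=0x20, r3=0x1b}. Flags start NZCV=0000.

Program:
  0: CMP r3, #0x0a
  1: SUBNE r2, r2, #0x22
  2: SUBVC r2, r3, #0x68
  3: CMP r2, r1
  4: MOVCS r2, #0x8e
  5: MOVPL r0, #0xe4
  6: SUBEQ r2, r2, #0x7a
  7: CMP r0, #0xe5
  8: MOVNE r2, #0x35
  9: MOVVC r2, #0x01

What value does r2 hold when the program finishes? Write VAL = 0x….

VAL = 0x01

0: ✓ CMP  NZCV=0010
1: ✓ SUBNE  r2←0xfe
2: ✓ SUBVC  r2←0xb3
3: ✓ CMP  NZCV=1000
4: · MOVCS
5: · MOVPL
6: · SUBEQ
7: ✓ CMP  NZCV=0000
8: ✓ MOVNE  r2←0x35
9: ✓ MOVVC  r2←0x01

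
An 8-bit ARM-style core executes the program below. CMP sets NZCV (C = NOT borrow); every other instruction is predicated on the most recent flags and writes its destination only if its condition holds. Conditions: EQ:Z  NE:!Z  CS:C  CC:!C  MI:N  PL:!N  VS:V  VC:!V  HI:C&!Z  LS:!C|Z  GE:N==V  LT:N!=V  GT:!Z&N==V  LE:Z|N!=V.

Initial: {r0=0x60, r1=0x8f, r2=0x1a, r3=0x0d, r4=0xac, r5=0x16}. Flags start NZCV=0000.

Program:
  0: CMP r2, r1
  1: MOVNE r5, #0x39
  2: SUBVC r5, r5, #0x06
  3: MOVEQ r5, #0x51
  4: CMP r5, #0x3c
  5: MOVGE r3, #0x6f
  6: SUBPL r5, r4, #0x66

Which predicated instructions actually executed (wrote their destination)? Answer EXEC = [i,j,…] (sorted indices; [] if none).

[0] flags=1001 → (cmp)
[1] flags=1001 NE?T → r5=0x39
[2] flags=1001 VC?F → skip
[3] flags=1001 EQ?F → skip
[4] flags=1000 → (cmp)
[5] flags=1000 GE?F → skip
[6] flags=1000 PL?F → skip

EXEC = [1]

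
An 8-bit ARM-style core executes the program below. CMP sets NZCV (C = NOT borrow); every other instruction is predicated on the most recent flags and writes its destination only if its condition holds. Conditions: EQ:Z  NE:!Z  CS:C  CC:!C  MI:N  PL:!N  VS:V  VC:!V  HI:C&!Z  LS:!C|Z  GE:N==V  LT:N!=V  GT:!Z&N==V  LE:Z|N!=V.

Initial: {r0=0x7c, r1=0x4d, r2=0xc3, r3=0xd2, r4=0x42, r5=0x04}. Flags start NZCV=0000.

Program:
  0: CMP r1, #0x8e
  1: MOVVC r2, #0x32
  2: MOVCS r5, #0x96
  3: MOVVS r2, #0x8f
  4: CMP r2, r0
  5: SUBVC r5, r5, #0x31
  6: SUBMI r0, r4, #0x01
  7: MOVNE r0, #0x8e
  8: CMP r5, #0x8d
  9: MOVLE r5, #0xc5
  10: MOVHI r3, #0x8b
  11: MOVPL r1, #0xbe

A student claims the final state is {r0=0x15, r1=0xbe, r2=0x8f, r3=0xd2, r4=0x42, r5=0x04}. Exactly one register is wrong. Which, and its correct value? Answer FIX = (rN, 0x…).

FIX = (r0, 0x8e)

[0] flags=1001 → (cmp)
[1] flags=1001 VC?F → skip
[2] flags=1001 CS?F → skip
[3] flags=1001 VS?T → r2=0x8f
[4] flags=0011 → (cmp)
[5] flags=0011 VC?F → skip
[6] flags=0011 MI?F → skip
[7] flags=0011 NE?T → r0=0x8e
[8] flags=0000 → (cmp)
[9] flags=0000 LE?F → skip
[10] flags=0000 HI?F → skip
[11] flags=0000 PL?T → r1=0xbe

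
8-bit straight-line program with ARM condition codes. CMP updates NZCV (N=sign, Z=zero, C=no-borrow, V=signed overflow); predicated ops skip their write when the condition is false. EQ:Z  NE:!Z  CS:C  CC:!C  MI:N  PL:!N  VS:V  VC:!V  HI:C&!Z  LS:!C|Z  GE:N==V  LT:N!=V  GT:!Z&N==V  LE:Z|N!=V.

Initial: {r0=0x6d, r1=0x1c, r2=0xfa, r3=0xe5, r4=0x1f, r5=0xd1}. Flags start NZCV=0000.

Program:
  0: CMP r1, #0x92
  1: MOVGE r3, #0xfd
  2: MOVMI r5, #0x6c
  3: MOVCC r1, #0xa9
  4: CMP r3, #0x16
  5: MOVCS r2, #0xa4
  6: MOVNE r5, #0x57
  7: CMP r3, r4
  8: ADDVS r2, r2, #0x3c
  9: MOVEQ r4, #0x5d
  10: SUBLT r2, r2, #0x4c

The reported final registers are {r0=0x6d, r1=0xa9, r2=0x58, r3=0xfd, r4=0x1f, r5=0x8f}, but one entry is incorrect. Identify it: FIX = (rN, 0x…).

FIX = (r5, 0x57)

0: ✓ CMP  NZCV=1001
1: ✓ MOVGE  r3←0xfd
2: ✓ MOVMI  r5←0x6c
3: ✓ MOVCC  r1←0xa9
4: ✓ CMP  NZCV=1010
5: ✓ MOVCS  r2←0xa4
6: ✓ MOVNE  r5←0x57
7: ✓ CMP  NZCV=1010
8: · ADDVS
9: · MOVEQ
10: ✓ SUBLT  r2←0x58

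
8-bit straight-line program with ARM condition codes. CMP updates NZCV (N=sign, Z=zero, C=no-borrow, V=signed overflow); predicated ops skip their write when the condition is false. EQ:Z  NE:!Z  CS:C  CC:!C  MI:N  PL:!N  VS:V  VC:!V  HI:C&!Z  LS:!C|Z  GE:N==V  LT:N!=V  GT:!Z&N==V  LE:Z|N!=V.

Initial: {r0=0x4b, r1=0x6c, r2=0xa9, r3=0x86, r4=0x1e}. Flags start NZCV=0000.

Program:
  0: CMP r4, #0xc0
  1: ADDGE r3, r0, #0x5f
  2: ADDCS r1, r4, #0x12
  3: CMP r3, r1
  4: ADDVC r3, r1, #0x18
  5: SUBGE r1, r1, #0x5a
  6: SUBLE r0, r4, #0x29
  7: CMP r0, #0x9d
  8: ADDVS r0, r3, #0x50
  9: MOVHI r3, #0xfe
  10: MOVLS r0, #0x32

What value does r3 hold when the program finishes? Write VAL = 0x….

0: ✓ CMP  NZCV=0000
1: ✓ ADDGE  r3←0xaa
2: · ADDCS
3: ✓ CMP  NZCV=0011
4: · ADDVC
5: · SUBGE
6: ✓ SUBLE  r0←0xf5
7: ✓ CMP  NZCV=0010
8: · ADDVS
9: ✓ MOVHI  r3←0xfe
10: · MOVLS

VAL = 0xfe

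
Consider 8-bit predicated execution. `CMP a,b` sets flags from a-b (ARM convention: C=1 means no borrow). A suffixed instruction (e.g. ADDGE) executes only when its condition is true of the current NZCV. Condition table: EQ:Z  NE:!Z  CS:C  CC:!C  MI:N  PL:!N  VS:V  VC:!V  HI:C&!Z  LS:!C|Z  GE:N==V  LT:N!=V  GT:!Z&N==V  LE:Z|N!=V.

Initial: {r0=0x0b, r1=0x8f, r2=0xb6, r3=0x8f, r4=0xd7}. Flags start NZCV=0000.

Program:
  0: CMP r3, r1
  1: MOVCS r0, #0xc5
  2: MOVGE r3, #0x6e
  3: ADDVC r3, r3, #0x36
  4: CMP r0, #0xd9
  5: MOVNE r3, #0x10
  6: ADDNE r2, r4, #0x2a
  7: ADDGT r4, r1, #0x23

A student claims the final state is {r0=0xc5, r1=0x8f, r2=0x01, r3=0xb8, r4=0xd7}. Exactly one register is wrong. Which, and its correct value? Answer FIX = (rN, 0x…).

[0] flags=0110 → (cmp)
[1] flags=0110 CS?T → r0=0xc5
[2] flags=0110 GE?T → r3=0x6e
[3] flags=0110 VC?T → r3=0xa4
[4] flags=1000 → (cmp)
[5] flags=1000 NE?T → r3=0x10
[6] flags=1000 NE?T → r2=0x01
[7] flags=1000 GT?F → skip

FIX = (r3, 0x10)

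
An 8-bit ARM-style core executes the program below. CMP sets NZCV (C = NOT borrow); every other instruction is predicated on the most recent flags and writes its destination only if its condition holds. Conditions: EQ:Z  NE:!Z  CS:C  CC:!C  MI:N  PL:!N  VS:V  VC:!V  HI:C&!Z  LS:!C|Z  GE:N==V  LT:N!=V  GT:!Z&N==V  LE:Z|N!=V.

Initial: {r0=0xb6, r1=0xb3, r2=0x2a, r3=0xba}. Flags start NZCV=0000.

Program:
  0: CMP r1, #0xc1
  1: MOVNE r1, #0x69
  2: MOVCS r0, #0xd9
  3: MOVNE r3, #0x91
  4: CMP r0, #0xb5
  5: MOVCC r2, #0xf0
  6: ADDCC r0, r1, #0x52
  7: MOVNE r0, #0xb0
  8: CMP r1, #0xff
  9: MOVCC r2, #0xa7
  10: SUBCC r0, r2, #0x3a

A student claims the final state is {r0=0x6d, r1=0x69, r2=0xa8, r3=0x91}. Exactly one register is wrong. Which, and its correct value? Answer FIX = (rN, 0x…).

FIX = (r2, 0xa7)

0: ✓ CMP  NZCV=1000
1: ✓ MOVNE  r1←0x69
2: · MOVCS
3: ✓ MOVNE  r3←0x91
4: ✓ CMP  NZCV=0010
5: · MOVCC
6: · ADDCC
7: ✓ MOVNE  r0←0xb0
8: ✓ CMP  NZCV=0000
9: ✓ MOVCC  r2←0xa7
10: ✓ SUBCC  r0←0x6d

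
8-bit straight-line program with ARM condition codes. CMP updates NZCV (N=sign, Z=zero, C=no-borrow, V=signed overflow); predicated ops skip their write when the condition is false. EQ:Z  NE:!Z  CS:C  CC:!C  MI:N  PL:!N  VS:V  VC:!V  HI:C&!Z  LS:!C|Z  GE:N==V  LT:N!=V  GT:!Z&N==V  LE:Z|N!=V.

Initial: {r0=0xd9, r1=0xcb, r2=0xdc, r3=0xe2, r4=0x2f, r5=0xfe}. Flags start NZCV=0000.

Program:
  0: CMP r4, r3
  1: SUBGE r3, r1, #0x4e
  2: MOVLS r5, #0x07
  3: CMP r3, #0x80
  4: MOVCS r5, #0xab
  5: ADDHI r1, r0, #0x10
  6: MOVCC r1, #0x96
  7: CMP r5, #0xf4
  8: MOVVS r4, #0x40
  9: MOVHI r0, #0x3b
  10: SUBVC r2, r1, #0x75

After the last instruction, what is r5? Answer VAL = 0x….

0: ✓ CMP  NZCV=0000
1: ✓ SUBGE  r3←0x7d
2: ✓ MOVLS  r5←0x07
3: ✓ CMP  NZCV=1001
4: · MOVCS
5: · ADDHI
6: ✓ MOVCC  r1←0x96
7: ✓ CMP  NZCV=0000
8: · MOVVS
9: · MOVHI
10: ✓ SUBVC  r2←0x21

VAL = 0x07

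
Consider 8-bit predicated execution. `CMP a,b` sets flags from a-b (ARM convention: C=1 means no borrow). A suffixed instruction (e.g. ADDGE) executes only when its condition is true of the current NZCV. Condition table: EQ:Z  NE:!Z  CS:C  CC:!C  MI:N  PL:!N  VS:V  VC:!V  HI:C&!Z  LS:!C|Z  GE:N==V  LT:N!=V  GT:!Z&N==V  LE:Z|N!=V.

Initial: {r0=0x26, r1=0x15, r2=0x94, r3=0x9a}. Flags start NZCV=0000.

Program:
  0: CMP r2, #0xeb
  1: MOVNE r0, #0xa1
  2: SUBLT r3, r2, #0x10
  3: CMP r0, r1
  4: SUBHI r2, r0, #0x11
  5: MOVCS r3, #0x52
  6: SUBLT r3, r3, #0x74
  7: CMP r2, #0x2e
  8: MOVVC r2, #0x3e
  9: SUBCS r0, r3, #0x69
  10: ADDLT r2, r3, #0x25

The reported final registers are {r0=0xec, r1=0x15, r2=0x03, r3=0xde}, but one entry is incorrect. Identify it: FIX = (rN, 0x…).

FIX = (r0, 0x75)

[0] flags=1000 → (cmp)
[1] flags=1000 NE?T → r0=0xa1
[2] flags=1000 LT?T → r3=0x84
[3] flags=1010 → (cmp)
[4] flags=1010 HI?T → r2=0x90
[5] flags=1010 CS?T → r3=0x52
[6] flags=1010 LT?T → r3=0xde
[7] flags=0011 → (cmp)
[8] flags=0011 VC?F → skip
[9] flags=0011 CS?T → r0=0x75
[10] flags=0011 LT?T → r2=0x03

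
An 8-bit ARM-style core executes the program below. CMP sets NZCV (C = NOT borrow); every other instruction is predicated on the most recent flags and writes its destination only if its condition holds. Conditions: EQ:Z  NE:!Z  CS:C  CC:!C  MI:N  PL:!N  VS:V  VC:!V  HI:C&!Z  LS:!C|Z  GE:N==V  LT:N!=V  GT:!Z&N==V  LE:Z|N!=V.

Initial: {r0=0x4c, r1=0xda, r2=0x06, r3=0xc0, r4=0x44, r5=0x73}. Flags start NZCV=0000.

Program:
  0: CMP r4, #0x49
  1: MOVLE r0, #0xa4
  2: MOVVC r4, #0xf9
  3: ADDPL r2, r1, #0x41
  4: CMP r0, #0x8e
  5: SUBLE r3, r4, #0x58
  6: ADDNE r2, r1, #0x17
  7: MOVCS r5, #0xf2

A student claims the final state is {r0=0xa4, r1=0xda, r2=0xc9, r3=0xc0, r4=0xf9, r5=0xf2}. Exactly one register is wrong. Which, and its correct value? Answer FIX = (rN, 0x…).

FIX = (r2, 0xf1)

0: ✓ CMP  NZCV=1000
1: ✓ MOVLE  r0←0xa4
2: ✓ MOVVC  r4←0xf9
3: · ADDPL
4: ✓ CMP  NZCV=0010
5: · SUBLE
6: ✓ ADDNE  r2←0xf1
7: ✓ MOVCS  r5←0xf2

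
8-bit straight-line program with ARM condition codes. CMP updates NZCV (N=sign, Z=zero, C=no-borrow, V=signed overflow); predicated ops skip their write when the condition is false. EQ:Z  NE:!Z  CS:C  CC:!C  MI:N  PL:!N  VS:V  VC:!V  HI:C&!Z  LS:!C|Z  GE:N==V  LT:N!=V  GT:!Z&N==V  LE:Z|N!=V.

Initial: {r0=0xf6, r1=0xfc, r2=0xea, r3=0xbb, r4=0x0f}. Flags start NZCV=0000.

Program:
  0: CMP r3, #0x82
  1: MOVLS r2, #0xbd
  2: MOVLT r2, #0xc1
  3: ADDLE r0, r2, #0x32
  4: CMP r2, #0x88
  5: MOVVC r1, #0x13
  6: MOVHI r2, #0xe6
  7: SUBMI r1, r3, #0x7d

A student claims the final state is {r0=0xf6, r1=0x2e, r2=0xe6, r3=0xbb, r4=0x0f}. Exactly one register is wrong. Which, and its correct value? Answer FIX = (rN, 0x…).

[0] flags=0010 → (cmp)
[1] flags=0010 LS?F → skip
[2] flags=0010 LT?F → skip
[3] flags=0010 LE?F → skip
[4] flags=0010 → (cmp)
[5] flags=0010 VC?T → r1=0x13
[6] flags=0010 HI?T → r2=0xe6
[7] flags=0010 MI?F → skip

FIX = (r1, 0x13)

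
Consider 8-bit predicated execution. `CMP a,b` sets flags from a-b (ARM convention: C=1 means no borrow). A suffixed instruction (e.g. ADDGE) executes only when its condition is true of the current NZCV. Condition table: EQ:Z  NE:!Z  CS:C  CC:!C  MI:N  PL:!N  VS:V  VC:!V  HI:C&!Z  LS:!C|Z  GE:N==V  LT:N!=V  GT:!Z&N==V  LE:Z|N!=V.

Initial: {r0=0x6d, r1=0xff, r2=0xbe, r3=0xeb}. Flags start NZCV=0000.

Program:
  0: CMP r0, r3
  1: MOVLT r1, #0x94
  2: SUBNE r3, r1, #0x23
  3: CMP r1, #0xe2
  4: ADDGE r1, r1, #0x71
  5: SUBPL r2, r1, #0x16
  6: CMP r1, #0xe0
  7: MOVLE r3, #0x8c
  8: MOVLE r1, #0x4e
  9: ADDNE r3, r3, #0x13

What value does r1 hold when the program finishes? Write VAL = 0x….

VAL = 0x70

0: ✓ CMP  NZCV=1001
1: · MOVLT
2: ✓ SUBNE  r3←0xdc
3: ✓ CMP  NZCV=0010
4: ✓ ADDGE  r1←0x70
5: ✓ SUBPL  r2←0x5a
6: ✓ CMP  NZCV=1001
7: · MOVLE
8: · MOVLE
9: ✓ ADDNE  r3←0xef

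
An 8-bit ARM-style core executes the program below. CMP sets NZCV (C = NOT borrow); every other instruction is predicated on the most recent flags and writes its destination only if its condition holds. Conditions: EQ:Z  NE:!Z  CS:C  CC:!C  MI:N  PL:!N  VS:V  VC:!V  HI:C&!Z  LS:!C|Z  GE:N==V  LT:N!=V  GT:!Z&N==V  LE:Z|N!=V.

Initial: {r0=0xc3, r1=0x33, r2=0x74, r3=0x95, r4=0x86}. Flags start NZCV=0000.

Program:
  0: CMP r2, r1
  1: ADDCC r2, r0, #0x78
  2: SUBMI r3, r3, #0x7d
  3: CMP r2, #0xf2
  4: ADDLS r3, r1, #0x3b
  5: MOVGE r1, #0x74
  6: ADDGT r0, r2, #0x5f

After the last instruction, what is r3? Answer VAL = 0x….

0: ✓ CMP  NZCV=0010
1: · ADDCC
2: · SUBMI
3: ✓ CMP  NZCV=1001
4: ✓ ADDLS  r3←0x6e
5: ✓ MOVGE  r1←0x74
6: ✓ ADDGT  r0←0xd3

VAL = 0x6e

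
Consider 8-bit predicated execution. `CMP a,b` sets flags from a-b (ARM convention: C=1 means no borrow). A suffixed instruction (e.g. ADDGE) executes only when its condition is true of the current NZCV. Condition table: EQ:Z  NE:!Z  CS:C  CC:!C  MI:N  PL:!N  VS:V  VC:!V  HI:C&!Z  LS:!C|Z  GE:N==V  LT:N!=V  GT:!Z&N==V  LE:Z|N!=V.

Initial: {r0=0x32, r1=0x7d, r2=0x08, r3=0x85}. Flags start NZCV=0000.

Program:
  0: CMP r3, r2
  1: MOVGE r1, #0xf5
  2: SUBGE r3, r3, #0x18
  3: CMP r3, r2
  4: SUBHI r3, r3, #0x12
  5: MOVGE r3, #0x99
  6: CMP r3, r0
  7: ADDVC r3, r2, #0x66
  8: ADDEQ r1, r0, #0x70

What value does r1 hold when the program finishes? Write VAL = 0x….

VAL = 0x7d

0: ✓ CMP  NZCV=0011
1: · MOVGE
2: · SUBGE
3: ✓ CMP  NZCV=0011
4: ✓ SUBHI  r3←0x73
5: · MOVGE
6: ✓ CMP  NZCV=0010
7: ✓ ADDVC  r3←0x6e
8: · ADDEQ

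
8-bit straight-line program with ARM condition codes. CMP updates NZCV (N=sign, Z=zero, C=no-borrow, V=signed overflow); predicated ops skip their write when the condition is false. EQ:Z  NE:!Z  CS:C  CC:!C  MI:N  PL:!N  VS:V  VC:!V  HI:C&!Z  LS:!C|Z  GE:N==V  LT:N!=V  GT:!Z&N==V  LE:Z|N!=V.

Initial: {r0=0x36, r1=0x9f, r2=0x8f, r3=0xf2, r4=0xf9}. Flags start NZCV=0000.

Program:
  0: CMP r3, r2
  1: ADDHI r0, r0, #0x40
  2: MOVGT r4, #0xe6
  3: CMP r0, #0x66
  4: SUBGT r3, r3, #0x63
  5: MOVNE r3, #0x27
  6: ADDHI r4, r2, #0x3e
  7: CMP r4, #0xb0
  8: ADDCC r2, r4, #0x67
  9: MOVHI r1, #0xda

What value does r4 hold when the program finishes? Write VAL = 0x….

[0] flags=0010 → (cmp)
[1] flags=0010 HI?T → r0=0x76
[2] flags=0010 GT?T → r4=0xe6
[3] flags=0010 → (cmp)
[4] flags=0010 GT?T → r3=0x8f
[5] flags=0010 NE?T → r3=0x27
[6] flags=0010 HI?T → r4=0xcd
[7] flags=0010 → (cmp)
[8] flags=0010 CC?F → skip
[9] flags=0010 HI?T → r1=0xda

VAL = 0xcd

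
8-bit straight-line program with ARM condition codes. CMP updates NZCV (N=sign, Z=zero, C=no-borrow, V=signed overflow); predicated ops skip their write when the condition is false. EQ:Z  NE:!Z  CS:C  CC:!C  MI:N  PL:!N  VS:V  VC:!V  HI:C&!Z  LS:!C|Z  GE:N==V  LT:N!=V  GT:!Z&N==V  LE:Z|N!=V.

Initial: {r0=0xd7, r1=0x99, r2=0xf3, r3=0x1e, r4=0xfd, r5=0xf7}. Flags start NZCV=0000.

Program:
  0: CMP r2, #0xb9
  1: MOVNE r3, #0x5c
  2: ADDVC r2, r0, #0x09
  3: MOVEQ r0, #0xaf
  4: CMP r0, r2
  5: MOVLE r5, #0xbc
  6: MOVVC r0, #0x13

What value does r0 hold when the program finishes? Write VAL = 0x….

VAL = 0x13

0: ✓ CMP  NZCV=0010
1: ✓ MOVNE  r3←0x5c
2: ✓ ADDVC  r2←0xe0
3: · MOVEQ
4: ✓ CMP  NZCV=1000
5: ✓ MOVLE  r5←0xbc
6: ✓ MOVVC  r0←0x13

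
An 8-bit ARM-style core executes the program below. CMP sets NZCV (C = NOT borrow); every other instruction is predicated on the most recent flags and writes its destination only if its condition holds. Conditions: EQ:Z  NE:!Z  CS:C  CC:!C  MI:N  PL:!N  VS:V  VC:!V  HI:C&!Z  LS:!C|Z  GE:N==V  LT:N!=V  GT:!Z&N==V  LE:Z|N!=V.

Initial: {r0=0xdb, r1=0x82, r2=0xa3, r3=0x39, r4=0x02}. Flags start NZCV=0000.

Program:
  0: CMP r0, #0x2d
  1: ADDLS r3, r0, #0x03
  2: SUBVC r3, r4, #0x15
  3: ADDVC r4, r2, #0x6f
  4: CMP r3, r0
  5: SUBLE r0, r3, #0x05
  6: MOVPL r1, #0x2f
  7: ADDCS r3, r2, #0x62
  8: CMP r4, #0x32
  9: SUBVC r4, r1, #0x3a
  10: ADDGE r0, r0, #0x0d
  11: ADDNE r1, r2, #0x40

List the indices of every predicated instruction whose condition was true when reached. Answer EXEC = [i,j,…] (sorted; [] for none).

EXEC = [2,3,6,7,9,11]

0: ✓ CMP  NZCV=1010
1: · ADDLS
2: ✓ SUBVC  r3←0xed
3: ✓ ADDVC  r4←0x12
4: ✓ CMP  NZCV=0010
5: · SUBLE
6: ✓ MOVPL  r1←0x2f
7: ✓ ADDCS  r3←0x05
8: ✓ CMP  NZCV=1000
9: ✓ SUBVC  r4←0xf5
10: · ADDGE
11: ✓ ADDNE  r1←0xe3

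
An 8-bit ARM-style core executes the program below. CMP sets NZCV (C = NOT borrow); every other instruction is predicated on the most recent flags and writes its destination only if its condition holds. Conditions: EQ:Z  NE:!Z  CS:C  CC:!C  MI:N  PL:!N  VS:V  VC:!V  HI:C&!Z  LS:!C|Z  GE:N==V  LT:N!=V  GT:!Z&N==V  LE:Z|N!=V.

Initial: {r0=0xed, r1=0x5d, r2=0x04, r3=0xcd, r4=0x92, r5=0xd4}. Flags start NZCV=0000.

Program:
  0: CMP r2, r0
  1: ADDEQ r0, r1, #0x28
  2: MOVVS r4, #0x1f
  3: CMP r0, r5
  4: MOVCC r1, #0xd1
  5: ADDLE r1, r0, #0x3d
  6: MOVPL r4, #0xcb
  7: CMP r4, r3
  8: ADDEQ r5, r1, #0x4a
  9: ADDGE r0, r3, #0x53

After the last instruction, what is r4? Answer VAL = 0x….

[0] flags=0000 → (cmp)
[1] flags=0000 EQ?F → skip
[2] flags=0000 VS?F → skip
[3] flags=0010 → (cmp)
[4] flags=0010 CC?F → skip
[5] flags=0010 LE?F → skip
[6] flags=0010 PL?T → r4=0xcb
[7] flags=1000 → (cmp)
[8] flags=1000 EQ?F → skip
[9] flags=1000 GE?F → skip

VAL = 0xcb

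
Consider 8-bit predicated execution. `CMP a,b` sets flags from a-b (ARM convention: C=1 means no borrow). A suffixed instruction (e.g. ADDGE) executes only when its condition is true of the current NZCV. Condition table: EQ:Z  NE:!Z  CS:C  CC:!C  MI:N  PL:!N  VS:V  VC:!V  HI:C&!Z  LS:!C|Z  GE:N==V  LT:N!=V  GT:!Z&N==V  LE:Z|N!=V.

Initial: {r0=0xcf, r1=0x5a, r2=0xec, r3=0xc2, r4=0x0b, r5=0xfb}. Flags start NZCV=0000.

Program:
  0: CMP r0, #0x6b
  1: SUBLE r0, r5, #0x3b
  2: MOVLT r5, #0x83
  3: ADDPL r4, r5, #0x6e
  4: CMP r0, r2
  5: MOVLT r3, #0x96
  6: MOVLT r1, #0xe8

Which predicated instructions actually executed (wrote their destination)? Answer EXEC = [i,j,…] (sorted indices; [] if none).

EXEC = [1,2,3,5,6]

[0] flags=0011 → (cmp)
[1] flags=0011 LE?T → r0=0xc0
[2] flags=0011 LT?T → r5=0x83
[3] flags=0011 PL?T → r4=0xf1
[4] flags=1000 → (cmp)
[5] flags=1000 LT?T → r3=0x96
[6] flags=1000 LT?T → r1=0xe8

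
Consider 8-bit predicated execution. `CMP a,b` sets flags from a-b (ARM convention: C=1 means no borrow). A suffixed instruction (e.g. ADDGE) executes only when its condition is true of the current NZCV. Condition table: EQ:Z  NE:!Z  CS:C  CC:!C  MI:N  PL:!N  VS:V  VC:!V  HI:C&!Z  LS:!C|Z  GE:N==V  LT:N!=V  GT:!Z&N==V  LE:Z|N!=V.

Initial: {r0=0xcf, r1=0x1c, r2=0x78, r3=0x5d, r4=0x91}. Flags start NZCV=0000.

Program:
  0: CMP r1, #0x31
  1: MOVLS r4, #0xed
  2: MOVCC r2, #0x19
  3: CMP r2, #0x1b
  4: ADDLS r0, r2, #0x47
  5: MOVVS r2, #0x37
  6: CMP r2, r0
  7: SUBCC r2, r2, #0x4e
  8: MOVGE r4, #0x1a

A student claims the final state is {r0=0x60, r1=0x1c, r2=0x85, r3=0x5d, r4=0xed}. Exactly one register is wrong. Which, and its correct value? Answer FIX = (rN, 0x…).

0: ✓ CMP  NZCV=1000
1: ✓ MOVLS  r4←0xed
2: ✓ MOVCC  r2←0x19
3: ✓ CMP  NZCV=1000
4: ✓ ADDLS  r0←0x60
5: · MOVVS
6: ✓ CMP  NZCV=1000
7: ✓ SUBCC  r2←0xcb
8: · MOVGE

FIX = (r2, 0xcb)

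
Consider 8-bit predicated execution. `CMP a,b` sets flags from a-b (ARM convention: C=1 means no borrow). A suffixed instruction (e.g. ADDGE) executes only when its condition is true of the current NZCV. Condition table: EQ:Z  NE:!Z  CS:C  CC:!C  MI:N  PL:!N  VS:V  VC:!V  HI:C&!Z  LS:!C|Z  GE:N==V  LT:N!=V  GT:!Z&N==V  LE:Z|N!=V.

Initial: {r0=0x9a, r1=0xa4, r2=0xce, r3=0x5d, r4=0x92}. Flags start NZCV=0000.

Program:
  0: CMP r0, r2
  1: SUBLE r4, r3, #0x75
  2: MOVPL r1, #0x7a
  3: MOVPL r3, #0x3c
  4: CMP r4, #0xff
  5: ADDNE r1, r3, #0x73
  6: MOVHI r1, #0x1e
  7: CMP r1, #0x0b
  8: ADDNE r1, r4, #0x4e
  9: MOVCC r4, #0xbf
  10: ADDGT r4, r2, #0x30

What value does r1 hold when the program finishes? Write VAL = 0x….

VAL = 0x36

[0] flags=1000 → (cmp)
[1] flags=1000 LE?T → r4=0xe8
[2] flags=1000 PL?F → skip
[3] flags=1000 PL?F → skip
[4] flags=1000 → (cmp)
[5] flags=1000 NE?T → r1=0xd0
[6] flags=1000 HI?F → skip
[7] flags=1010 → (cmp)
[8] flags=1010 NE?T → r1=0x36
[9] flags=1010 CC?F → skip
[10] flags=1010 GT?F → skip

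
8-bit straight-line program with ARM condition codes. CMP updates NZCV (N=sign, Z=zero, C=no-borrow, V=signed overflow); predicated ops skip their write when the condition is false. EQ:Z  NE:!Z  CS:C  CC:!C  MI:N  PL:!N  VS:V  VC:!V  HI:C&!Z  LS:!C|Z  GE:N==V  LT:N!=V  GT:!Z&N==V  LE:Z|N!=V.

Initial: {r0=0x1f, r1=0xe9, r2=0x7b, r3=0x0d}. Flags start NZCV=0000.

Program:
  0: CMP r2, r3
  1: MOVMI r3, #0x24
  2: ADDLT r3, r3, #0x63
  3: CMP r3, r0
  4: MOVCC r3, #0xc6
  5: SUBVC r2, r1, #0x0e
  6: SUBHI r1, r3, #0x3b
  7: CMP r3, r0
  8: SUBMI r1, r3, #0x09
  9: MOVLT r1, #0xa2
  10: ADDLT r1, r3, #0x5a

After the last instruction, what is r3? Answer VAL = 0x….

[0] flags=0010 → (cmp)
[1] flags=0010 MI?F → skip
[2] flags=0010 LT?F → skip
[3] flags=1000 → (cmp)
[4] flags=1000 CC?T → r3=0xc6
[5] flags=1000 VC?T → r2=0xdb
[6] flags=1000 HI?F → skip
[7] flags=1010 → (cmp)
[8] flags=1010 MI?T → r1=0xbd
[9] flags=1010 LT?T → r1=0xa2
[10] flags=1010 LT?T → r1=0x20

VAL = 0xc6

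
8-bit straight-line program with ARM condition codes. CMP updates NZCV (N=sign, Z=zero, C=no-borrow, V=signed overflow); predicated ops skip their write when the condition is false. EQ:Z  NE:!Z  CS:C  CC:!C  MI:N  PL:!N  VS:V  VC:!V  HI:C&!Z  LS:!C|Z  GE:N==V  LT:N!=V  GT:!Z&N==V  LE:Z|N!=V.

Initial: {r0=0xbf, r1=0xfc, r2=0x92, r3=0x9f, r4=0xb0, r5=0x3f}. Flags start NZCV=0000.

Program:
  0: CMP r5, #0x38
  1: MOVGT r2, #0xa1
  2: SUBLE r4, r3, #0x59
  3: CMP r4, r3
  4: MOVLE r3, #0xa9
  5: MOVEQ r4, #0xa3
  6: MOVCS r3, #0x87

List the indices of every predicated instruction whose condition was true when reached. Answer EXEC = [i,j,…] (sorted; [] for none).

EXEC = [1,6]

0: ✓ CMP  NZCV=0010
1: ✓ MOVGT  r2←0xa1
2: · SUBLE
3: ✓ CMP  NZCV=0010
4: · MOVLE
5: · MOVEQ
6: ✓ MOVCS  r3←0x87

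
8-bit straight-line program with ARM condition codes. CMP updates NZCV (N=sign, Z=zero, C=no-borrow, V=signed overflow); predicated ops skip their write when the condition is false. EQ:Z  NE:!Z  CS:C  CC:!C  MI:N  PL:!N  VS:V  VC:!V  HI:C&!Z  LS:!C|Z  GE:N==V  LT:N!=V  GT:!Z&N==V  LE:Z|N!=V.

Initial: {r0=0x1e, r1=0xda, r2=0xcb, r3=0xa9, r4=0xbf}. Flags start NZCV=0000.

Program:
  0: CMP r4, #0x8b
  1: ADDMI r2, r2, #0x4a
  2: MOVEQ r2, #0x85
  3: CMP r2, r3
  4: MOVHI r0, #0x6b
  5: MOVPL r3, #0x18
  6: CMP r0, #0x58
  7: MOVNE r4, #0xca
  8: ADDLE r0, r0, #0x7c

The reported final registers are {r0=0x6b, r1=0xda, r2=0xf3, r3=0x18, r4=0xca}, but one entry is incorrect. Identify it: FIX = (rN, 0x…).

FIX = (r2, 0xcb)

0: ✓ CMP  NZCV=0010
1: · ADDMI
2: · MOVEQ
3: ✓ CMP  NZCV=0010
4: ✓ MOVHI  r0←0x6b
5: ✓ MOVPL  r3←0x18
6: ✓ CMP  NZCV=0010
7: ✓ MOVNE  r4←0xca
8: · ADDLE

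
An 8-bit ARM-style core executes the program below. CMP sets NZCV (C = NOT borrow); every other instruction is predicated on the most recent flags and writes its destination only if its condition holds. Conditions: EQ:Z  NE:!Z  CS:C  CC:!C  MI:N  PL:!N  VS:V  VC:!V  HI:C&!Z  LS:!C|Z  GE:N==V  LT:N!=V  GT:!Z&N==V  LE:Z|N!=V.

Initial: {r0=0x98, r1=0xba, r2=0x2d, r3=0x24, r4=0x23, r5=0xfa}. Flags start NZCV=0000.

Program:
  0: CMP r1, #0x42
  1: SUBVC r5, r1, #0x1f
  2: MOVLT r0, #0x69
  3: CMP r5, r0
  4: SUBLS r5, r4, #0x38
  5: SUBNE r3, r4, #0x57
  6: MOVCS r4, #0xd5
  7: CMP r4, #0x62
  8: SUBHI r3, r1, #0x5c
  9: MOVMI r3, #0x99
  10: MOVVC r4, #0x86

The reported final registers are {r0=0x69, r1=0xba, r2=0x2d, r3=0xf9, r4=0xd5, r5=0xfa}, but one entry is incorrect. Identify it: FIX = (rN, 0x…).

FIX = (r3, 0x5e)

0: ✓ CMP  NZCV=0011
1: · SUBVC
2: ✓ MOVLT  r0←0x69
3: ✓ CMP  NZCV=1010
4: · SUBLS
5: ✓ SUBNE  r3←0xcc
6: ✓ MOVCS  r4←0xd5
7: ✓ CMP  NZCV=0011
8: ✓ SUBHI  r3←0x5e
9: · MOVMI
10: · MOVVC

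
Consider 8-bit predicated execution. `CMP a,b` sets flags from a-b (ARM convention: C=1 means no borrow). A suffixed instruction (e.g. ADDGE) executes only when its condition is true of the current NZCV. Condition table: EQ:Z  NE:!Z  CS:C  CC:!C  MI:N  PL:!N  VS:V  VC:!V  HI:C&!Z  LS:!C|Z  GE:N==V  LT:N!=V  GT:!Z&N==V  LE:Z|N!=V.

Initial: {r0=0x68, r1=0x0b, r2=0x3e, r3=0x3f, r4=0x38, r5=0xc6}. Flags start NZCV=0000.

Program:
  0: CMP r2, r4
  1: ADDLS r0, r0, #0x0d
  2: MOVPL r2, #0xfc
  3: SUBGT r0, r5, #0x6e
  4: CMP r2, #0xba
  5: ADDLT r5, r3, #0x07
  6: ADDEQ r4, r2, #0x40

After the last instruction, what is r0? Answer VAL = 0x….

VAL = 0x58

0: ✓ CMP  NZCV=0010
1: · ADDLS
2: ✓ MOVPL  r2←0xfc
3: ✓ SUBGT  r0←0x58
4: ✓ CMP  NZCV=0010
5: · ADDLT
6: · ADDEQ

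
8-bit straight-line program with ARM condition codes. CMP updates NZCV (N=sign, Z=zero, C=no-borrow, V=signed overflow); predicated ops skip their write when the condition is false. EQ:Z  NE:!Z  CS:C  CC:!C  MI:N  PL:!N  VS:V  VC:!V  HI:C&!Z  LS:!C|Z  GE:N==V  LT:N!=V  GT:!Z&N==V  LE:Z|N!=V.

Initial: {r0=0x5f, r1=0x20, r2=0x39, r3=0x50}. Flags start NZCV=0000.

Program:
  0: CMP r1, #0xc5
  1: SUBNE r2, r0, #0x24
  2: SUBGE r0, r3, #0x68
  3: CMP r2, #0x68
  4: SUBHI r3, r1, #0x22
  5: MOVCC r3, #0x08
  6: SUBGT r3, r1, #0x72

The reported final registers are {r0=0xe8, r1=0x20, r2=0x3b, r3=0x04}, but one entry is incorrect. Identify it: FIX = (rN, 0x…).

0: ✓ CMP  NZCV=0000
1: ✓ SUBNE  r2←0x3b
2: ✓ SUBGE  r0←0xe8
3: ✓ CMP  NZCV=1000
4: · SUBHI
5: ✓ MOVCC  r3←0x08
6: · SUBGT

FIX = (r3, 0x08)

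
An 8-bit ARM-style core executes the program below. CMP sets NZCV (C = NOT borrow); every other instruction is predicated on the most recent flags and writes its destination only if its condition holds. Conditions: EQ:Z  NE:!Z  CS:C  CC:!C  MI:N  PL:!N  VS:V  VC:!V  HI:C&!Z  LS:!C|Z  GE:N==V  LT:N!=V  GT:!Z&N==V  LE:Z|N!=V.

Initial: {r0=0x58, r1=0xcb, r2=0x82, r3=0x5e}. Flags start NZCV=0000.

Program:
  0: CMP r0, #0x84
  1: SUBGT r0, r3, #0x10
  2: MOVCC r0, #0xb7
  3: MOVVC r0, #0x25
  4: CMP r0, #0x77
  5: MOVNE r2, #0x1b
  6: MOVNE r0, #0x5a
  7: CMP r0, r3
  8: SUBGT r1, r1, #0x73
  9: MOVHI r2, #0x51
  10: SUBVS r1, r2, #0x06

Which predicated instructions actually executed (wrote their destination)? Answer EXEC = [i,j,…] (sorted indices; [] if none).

[0] flags=1001 → (cmp)
[1] flags=1001 GT?T → r0=0x4e
[2] flags=1001 CC?T → r0=0xb7
[3] flags=1001 VC?F → skip
[4] flags=0011 → (cmp)
[5] flags=0011 NE?T → r2=0x1b
[6] flags=0011 NE?T → r0=0x5a
[7] flags=1000 → (cmp)
[8] flags=1000 GT?F → skip
[9] flags=1000 HI?F → skip
[10] flags=1000 VS?F → skip

EXEC = [1,2,5,6]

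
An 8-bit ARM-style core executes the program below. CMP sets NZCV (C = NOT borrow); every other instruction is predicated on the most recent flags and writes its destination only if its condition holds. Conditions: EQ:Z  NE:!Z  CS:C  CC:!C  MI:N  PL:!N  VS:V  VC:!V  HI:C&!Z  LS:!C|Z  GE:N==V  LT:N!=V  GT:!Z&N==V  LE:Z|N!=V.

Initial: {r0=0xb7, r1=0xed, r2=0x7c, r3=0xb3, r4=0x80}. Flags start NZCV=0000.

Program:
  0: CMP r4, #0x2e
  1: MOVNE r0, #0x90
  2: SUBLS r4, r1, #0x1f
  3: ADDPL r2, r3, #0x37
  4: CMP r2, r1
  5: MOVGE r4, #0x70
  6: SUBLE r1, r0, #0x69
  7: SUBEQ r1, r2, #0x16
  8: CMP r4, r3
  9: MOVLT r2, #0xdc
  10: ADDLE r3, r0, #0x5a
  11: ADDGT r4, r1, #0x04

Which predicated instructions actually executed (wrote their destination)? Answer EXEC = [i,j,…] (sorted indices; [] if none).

EXEC = [1,3,6,9,10]

[0] flags=0011 → (cmp)
[1] flags=0011 NE?T → r0=0x90
[2] flags=0011 LS?F → skip
[3] flags=0011 PL?T → r2=0xea
[4] flags=1000 → (cmp)
[5] flags=1000 GE?F → skip
[6] flags=1000 LE?T → r1=0x27
[7] flags=1000 EQ?F → skip
[8] flags=1000 → (cmp)
[9] flags=1000 LT?T → r2=0xdc
[10] flags=1000 LE?T → r3=0xea
[11] flags=1000 GT?F → skip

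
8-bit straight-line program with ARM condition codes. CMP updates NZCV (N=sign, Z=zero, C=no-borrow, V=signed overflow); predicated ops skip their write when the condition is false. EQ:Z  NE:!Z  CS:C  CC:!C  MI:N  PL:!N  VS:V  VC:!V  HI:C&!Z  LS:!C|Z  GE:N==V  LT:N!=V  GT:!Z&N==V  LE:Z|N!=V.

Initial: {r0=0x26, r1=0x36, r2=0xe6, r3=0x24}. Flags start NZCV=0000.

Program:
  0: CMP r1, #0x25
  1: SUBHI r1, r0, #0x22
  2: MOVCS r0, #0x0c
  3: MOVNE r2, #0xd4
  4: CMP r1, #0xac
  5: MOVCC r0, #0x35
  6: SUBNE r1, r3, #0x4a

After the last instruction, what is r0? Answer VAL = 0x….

[0] flags=0010 → (cmp)
[1] flags=0010 HI?T → r1=0x04
[2] flags=0010 CS?T → r0=0x0c
[3] flags=0010 NE?T → r2=0xd4
[4] flags=0000 → (cmp)
[5] flags=0000 CC?T → r0=0x35
[6] flags=0000 NE?T → r1=0xda

VAL = 0x35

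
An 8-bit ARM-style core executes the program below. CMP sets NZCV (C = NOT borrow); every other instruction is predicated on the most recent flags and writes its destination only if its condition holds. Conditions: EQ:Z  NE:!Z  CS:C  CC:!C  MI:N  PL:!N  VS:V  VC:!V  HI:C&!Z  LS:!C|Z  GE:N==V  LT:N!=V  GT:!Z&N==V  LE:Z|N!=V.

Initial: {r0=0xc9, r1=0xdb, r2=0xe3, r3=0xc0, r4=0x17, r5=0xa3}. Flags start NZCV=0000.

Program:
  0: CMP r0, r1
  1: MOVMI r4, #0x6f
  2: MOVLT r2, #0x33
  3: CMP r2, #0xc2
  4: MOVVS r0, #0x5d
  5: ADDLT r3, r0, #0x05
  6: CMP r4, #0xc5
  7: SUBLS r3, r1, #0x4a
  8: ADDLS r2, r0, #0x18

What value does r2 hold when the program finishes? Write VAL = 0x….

[0] flags=1000 → (cmp)
[1] flags=1000 MI?T → r4=0x6f
[2] flags=1000 LT?T → r2=0x33
[3] flags=0000 → (cmp)
[4] flags=0000 VS?F → skip
[5] flags=0000 LT?F → skip
[6] flags=1001 → (cmp)
[7] flags=1001 LS?T → r3=0x91
[8] flags=1001 LS?T → r2=0xe1

VAL = 0xe1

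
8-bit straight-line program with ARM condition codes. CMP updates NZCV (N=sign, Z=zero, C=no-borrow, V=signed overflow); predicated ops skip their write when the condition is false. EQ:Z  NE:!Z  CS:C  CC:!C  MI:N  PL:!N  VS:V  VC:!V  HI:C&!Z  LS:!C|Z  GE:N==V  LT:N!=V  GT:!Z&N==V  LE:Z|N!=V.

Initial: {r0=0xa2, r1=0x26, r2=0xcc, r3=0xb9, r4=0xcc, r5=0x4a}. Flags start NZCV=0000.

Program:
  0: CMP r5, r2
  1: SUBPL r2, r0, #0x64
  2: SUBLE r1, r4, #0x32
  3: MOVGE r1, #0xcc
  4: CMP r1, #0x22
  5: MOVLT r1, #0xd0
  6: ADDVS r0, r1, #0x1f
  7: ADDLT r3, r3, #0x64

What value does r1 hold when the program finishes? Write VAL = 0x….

VAL = 0xd0

0: ✓ CMP  NZCV=0000
1: ✓ SUBPL  r2←0x3e
2: · SUBLE
3: ✓ MOVGE  r1←0xcc
4: ✓ CMP  NZCV=1010
5: ✓ MOVLT  r1←0xd0
6: · ADDVS
7: ✓ ADDLT  r3←0x1d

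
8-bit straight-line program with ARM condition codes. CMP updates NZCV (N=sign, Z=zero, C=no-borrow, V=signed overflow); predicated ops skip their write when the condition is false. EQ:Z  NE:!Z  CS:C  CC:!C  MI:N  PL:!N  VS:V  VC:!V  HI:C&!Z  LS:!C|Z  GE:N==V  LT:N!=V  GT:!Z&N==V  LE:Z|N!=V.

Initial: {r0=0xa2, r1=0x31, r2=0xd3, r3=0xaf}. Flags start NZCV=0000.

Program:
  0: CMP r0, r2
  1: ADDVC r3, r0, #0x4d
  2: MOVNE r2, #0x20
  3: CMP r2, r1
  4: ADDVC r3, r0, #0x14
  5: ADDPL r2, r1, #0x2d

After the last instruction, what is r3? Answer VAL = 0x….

VAL = 0xb6

0: ✓ CMP  NZCV=1000
1: ✓ ADDVC  r3←0xef
2: ✓ MOVNE  r2←0x20
3: ✓ CMP  NZCV=1000
4: ✓ ADDVC  r3←0xb6
5: · ADDPL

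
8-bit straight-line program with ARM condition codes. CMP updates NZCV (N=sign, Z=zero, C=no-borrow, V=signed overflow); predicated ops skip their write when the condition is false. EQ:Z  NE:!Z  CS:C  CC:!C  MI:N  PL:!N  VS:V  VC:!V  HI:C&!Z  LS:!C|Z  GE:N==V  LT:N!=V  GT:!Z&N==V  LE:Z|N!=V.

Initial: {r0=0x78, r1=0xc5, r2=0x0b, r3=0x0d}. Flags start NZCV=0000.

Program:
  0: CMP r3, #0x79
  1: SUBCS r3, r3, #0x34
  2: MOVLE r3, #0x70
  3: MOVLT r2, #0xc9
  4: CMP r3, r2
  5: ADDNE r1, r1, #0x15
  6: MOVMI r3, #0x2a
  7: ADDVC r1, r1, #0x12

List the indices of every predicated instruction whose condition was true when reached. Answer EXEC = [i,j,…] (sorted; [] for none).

EXEC = [2,3,5,6]

[0] flags=1000 → (cmp)
[1] flags=1000 CS?F → skip
[2] flags=1000 LE?T → r3=0x70
[3] flags=1000 LT?T → r2=0xc9
[4] flags=1001 → (cmp)
[5] flags=1001 NE?T → r1=0xda
[6] flags=1001 MI?T → r3=0x2a
[7] flags=1001 VC?F → skip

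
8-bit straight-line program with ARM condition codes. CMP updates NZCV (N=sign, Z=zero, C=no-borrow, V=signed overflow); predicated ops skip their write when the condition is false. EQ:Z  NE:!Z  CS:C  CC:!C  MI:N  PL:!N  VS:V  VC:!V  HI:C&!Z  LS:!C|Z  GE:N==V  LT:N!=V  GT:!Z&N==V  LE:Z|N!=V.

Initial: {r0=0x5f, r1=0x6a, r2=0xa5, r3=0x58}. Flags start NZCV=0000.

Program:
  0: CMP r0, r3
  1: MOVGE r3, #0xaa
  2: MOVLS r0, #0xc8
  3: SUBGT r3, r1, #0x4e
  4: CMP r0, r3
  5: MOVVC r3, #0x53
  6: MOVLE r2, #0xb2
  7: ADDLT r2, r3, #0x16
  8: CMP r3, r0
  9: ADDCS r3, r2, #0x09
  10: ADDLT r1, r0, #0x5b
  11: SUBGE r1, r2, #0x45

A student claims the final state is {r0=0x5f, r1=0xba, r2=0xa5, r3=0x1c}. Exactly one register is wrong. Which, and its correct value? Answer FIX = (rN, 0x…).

FIX = (r3, 0x53)

0: ✓ CMP  NZCV=0010
1: ✓ MOVGE  r3←0xaa
2: · MOVLS
3: ✓ SUBGT  r3←0x1c
4: ✓ CMP  NZCV=0010
5: ✓ MOVVC  r3←0x53
6: · MOVLE
7: · ADDLT
8: ✓ CMP  NZCV=1000
9: · ADDCS
10: ✓ ADDLT  r1←0xba
11: · SUBGE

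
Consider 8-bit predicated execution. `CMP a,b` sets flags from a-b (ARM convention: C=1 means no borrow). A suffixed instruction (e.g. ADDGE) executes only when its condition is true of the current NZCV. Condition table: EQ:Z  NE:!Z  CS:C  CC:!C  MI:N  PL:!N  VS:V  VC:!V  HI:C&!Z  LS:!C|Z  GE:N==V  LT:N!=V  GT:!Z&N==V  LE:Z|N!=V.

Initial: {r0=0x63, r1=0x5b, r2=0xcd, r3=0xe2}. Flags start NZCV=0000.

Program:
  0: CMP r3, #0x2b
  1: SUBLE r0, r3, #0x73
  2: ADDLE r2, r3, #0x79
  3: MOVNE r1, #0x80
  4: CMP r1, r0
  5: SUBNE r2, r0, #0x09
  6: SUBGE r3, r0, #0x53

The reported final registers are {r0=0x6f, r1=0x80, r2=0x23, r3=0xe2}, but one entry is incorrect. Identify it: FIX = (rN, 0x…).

0: ✓ CMP  NZCV=1010
1: ✓ SUBLE  r0←0x6f
2: ✓ ADDLE  r2←0x5b
3: ✓ MOVNE  r1←0x80
4: ✓ CMP  NZCV=0011
5: ✓ SUBNE  r2←0x66
6: · SUBGE

FIX = (r2, 0x66)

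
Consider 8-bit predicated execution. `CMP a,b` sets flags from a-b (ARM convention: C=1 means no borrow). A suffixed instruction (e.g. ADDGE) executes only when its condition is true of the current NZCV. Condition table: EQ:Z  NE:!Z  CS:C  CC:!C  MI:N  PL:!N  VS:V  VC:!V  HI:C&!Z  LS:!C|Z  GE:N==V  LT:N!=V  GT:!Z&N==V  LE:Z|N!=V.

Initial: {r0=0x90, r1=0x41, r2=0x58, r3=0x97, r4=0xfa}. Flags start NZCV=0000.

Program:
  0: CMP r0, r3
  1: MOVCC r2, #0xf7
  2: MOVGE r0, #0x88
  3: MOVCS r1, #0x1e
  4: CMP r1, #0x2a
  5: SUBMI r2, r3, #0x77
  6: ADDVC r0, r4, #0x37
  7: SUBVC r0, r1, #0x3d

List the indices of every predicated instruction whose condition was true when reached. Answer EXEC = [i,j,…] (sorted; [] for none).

EXEC = [1,6,7]

[0] flags=1000 → (cmp)
[1] flags=1000 CC?T → r2=0xf7
[2] flags=1000 GE?F → skip
[3] flags=1000 CS?F → skip
[4] flags=0010 → (cmp)
[5] flags=0010 MI?F → skip
[6] flags=0010 VC?T → r0=0x31
[7] flags=0010 VC?T → r0=0x04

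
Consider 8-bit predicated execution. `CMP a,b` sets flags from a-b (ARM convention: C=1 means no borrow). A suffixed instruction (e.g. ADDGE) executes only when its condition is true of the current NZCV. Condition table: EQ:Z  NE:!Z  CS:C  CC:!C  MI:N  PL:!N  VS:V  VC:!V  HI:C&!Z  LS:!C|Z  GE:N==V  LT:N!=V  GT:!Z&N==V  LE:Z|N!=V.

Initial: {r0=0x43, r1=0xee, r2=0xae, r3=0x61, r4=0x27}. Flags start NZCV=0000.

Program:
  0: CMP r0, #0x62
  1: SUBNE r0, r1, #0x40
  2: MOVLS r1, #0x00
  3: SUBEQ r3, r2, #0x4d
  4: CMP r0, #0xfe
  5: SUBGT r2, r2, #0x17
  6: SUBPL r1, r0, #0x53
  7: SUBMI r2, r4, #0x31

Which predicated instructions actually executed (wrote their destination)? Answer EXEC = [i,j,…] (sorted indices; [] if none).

0: ✓ CMP  NZCV=1000
1: ✓ SUBNE  r0←0xae
2: ✓ MOVLS  r1←0x00
3: · SUBEQ
4: ✓ CMP  NZCV=1000
5: · SUBGT
6: · SUBPL
7: ✓ SUBMI  r2←0xf6

EXEC = [1,2,7]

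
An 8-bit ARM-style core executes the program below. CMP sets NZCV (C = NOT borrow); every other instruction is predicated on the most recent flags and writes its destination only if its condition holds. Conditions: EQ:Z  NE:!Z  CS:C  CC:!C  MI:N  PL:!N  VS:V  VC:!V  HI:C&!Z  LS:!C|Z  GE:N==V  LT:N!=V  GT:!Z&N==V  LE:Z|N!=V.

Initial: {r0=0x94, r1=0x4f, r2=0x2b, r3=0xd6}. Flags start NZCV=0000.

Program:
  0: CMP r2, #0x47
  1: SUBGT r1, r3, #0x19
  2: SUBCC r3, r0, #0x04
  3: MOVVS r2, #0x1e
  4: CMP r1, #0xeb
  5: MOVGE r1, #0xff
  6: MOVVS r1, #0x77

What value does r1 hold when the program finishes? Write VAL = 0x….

0: ✓ CMP  NZCV=1000
1: · SUBGT
2: ✓ SUBCC  r3←0x90
3: · MOVVS
4: ✓ CMP  NZCV=0000
5: ✓ MOVGE  r1←0xff
6: · MOVVS

VAL = 0xff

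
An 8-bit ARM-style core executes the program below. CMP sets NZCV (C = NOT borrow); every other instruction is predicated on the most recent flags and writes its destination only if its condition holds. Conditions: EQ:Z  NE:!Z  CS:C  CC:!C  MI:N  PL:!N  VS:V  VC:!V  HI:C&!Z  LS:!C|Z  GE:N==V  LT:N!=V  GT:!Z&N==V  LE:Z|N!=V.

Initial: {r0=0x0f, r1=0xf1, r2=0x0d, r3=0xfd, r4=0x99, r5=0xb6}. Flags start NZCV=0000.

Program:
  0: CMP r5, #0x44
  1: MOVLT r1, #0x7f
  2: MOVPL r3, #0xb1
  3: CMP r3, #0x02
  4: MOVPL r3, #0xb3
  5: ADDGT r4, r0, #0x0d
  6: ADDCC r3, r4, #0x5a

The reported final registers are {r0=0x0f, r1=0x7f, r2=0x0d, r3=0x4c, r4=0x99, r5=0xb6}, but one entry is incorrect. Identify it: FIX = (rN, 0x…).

FIX = (r3, 0xb1)

0: ✓ CMP  NZCV=0011
1: ✓ MOVLT  r1←0x7f
2: ✓ MOVPL  r3←0xb1
3: ✓ CMP  NZCV=1010
4: · MOVPL
5: · ADDGT
6: · ADDCC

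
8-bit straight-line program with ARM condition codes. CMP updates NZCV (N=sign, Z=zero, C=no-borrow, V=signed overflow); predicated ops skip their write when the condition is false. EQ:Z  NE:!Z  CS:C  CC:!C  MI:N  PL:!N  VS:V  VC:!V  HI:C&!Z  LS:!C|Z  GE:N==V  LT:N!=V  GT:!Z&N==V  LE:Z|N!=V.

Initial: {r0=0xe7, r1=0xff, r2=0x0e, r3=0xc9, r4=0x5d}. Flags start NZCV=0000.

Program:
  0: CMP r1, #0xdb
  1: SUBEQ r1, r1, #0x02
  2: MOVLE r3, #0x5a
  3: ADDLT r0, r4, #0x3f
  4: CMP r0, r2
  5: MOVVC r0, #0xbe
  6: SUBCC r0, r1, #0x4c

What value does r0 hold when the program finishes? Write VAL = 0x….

0: ✓ CMP  NZCV=0010
1: · SUBEQ
2: · MOVLE
3: · ADDLT
4: ✓ CMP  NZCV=1010
5: ✓ MOVVC  r0←0xbe
6: · SUBCC

VAL = 0xbe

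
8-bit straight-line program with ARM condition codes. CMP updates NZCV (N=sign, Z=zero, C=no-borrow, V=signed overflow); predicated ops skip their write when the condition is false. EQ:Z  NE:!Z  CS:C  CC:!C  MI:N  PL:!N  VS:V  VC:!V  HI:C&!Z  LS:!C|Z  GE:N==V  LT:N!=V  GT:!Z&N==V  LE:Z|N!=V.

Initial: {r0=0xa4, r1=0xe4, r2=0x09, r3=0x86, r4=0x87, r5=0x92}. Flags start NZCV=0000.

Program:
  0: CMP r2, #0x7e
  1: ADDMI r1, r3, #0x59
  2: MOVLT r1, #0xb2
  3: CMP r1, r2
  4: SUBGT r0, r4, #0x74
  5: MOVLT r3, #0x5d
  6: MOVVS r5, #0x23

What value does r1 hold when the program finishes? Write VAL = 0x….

VAL = 0xb2

0: ✓ CMP  NZCV=1000
1: ✓ ADDMI  r1←0xdf
2: ✓ MOVLT  r1←0xb2
3: ✓ CMP  NZCV=1010
4: · SUBGT
5: ✓ MOVLT  r3←0x5d
6: · MOVVS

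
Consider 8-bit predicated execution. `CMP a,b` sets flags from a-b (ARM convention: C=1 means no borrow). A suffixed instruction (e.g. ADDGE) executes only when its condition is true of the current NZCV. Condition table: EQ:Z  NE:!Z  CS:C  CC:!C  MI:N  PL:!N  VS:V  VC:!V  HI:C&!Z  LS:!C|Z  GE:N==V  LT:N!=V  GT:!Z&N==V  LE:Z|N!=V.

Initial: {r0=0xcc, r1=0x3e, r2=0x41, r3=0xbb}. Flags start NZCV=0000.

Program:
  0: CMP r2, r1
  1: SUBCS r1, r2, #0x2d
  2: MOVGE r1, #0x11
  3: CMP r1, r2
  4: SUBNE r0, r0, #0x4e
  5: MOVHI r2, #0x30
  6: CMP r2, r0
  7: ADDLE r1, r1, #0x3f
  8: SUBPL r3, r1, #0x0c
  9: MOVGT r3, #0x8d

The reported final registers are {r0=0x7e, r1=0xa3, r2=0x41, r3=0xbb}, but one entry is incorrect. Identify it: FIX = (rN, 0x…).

[0] flags=0010 → (cmp)
[1] flags=0010 CS?T → r1=0x14
[2] flags=0010 GE?T → r1=0x11
[3] flags=1000 → (cmp)
[4] flags=1000 NE?T → r0=0x7e
[5] flags=1000 HI?F → skip
[6] flags=1000 → (cmp)
[7] flags=1000 LE?T → r1=0x50
[8] flags=1000 PL?F → skip
[9] flags=1000 GT?F → skip

FIX = (r1, 0x50)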